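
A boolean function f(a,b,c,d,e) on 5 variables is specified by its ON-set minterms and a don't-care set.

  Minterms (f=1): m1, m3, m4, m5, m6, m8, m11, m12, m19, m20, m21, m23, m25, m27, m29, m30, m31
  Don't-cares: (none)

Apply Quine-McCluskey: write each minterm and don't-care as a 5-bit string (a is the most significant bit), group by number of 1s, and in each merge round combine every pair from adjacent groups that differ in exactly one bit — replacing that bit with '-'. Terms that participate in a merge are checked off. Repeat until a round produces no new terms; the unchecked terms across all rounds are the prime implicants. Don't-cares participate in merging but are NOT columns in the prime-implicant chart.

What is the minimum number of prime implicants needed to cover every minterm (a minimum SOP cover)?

8

size-2^0 implicants → 00001(✓)  00011(✓)  00100(✓)  00101(✓)  00110(✓)  01000(✓)  01011(✓)  01100(✓)  10011(✓)  10100(✓)  10101(✓)  10111(✓)  11001(✓)  11011(✓)  11101(✓)  11110(✓)  11111(✓)
size-2^1 implicants → -0011(✓)  -0100(✓)  -0101(✓)  -1011(✓)  0-011(✓)  0-100  00-01  000-1  001-0  0010-(✓)  01-00  1-011(✓)  1-101(✓)  1-111(✓)  10-11(✓)  101-1(✓)  1010-(✓)  11-01(✓)  11-11(✓)  110-1(✓)  111-1(✓)  1111-
size-2^2 implicants → --011  -010-  1--11  1-1-1  11--1
Unchecked terms (primes): --011, -010-, 0-100, 00-01, 000-1, 001-0, 01-00, 1--11, 1-1-1, 11--1, 1111-
Minterm coverage:
  m1 ⊆ 00-01,000-1
  m3 ⊆ --011,000-1
  m4 ⊆ -010-,0-100,001-0
  m5 ⊆ -010-,00-01
  m6 ⊆ 001-0 [E]
  m8 ⊆ 01-00 [E]
  m11 ⊆ --011 [E]
  m12 ⊆ 0-100,01-00
  m19 ⊆ --011,1--11
  m20 ⊆ -010- [E]
  m21 ⊆ -010-,1-1-1
  m23 ⊆ 1--11,1-1-1
  m25 ⊆ 11--1 [E]
  m27 ⊆ --011,1--11,11--1
  m29 ⊆ 1-1-1,11--1
  m30 ⊆ 1111- [E]
  m31 ⊆ 1--11,1-1-1,11--1,1111-
E = {--011, -010-, 001-0, 01-00, 11--1, 1111-}
Petrick residual → 00-01, 1--11
Cover = c'de + b'cd' + a'b'd'e + a'b'ce' + a'bd'e' + ade + abe + abcd  |cover|=8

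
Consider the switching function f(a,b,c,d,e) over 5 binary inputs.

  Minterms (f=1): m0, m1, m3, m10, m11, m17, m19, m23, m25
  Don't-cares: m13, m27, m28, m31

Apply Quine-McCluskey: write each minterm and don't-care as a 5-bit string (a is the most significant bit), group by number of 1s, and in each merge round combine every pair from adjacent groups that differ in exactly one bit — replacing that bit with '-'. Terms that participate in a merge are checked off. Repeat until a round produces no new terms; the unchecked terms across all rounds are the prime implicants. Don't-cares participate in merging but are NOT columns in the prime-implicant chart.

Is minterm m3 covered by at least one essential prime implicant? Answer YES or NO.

[col 0] 00000*, 00001*, 00011*, 01010*, 01011*, 01101, 10001*, 10011*, 10111*, 11001*, 11011*, 11100, 11111*
[col 1] -0001*, -0011*, -1011*, 0-011*, 000-1*, 0000-, 0101-, 1-001*, 1-011*, 1-111*, 10-11*, 100-1*, 11-11*, 110-1*
[col 2] --011, -00-1, 1--11, 1-0-1
Prime implicants: --011, -00-1, 0000-, 0101-, 01101, 1--11, 1-0-1, 11100
PI chart (minterm → PIs covering it):
  0 | 0000-  (sole → essential)
  1 | -00-1,0000-
  3 | --011,-00-1
  10 | 0101-  (sole → essential)
  11 | --011,0101-
  17 | -00-1,1-0-1
  19 | --011,-00-1,1--11,1-0-1
  23 | 1--11  (sole → essential)
  25 | 1-0-1  (sole → essential)
Essential prime implicants: 0000-, 0101-, 1--11, 1-0-1

NO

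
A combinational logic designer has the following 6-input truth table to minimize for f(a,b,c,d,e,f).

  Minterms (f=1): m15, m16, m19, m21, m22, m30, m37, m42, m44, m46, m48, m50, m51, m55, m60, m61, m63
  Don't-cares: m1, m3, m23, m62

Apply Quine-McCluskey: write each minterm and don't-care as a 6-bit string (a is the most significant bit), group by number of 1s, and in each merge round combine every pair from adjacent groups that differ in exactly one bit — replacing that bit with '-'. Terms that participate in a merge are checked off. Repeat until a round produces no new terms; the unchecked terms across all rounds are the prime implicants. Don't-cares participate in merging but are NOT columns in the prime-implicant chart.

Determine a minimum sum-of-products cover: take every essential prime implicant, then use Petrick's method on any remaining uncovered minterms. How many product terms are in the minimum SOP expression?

size-2^0 implicants → 000001(✓)  000011(✓)  001111  010000(✓)  010011(✓)  010101(✓)  010110(✓)  010111(✓)  011110(✓)  100101  101010(✓)  101100(✓)  101110(✓)  110000(✓)  110010(✓)  110011(✓)  110111(✓)  111100(✓)  111101(✓)  111110(✓)  111111(✓)
size-2^1 implicants → -10000  -10011(✓)  -10111(✓)  -11110  0-0011  0000-1  01-110  010-11(✓)  0101-1  01011-  1-1100(✓)  1-1110(✓)  101-10  1011-0(✓)  11-111  110-11(✓)  1100-0  11001-  1111-0(✓)  1111-1(✓)  11110-(✓)  11111-(✓)
size-2^2 implicants → -10-11  1-11-0  1111--
Unchecked terms (primes): -10-11, -10000, -11110, 0-0011, 0000-1, 001111, 01-110, 0101-1, 01011-, 1-11-0, 100101, 101-10, 11-111, 1100-0, 11001-, 1111--
Minterm coverage:
  m15 ⊆ 001111 [E]
  m16 ⊆ -10000 [E]
  m19 ⊆ -10-11,0-0011
  m21 ⊆ 0101-1 [E]
  m22 ⊆ 01-110,01011-
  m30 ⊆ -11110,01-110
  m37 ⊆ 100101 [E]
  m42 ⊆ 101-10 [E]
  m44 ⊆ 1-11-0 [E]
  m46 ⊆ 1-11-0,101-10
  m48 ⊆ -10000,1100-0
  m50 ⊆ 1100-0,11001-
  m51 ⊆ -10-11,11001-
  m55 ⊆ -10-11,11-111
  m60 ⊆ 1-11-0,1111--
  m61 ⊆ 1111-- [E]
  m63 ⊆ 11-111,1111--
E = {-10000, 001111, 0101-1, 1-11-0, 100101, 101-10, 1111--}
Petrick residual → -10-11, 01-110, 1100-0
Cover = bc'ef + bc'd'e'f' + a'b'cdef + a'bdef' + a'bc'df + acdf' + ab'c'de'f + ab'cef' + abc'd'f' + abcd  |cover|=10

10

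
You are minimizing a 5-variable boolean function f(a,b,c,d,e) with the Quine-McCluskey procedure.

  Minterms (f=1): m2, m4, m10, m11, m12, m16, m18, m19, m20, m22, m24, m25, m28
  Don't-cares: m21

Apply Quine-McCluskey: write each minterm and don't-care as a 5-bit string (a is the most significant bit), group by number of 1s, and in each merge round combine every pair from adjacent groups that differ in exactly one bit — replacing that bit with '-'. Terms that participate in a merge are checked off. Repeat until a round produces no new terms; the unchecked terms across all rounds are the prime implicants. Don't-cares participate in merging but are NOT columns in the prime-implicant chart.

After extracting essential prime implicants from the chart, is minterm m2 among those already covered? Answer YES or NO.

[col 0] 00010*, 00100*, 01010*, 01011*, 01100*, 10000*, 10010*, 10011*, 10100*, 10101*, 10110*, 11000*, 11001*, 11100*
[col 1] -0010, -0100*, -1100*, 0-010, 0-100*, 0101-, 1-000*, 1-100*, 10-00*, 10-10*, 100-0*, 1001-, 101-0*, 1010-, 11-00*, 1100-
[col 2] --100, 1--00, 10--0
Prime implicants: --100, -0010, 0-010, 0101-, 1--00, 10--0, 1001-, 1010-, 1100-
PI chart (minterm → PIs covering it):
  2 | -0010,0-010
  4 | --100  (sole → essential)
  10 | 0-010,0101-
  11 | 0101-  (sole → essential)
  12 | --100  (sole → essential)
  16 | 1--00,10--0
  18 | -0010,10--0,1001-
  19 | 1001-  (sole → essential)
  20 | --100,1--00,10--0,1010-
  22 | 10--0  (sole → essential)
  24 | 1--00,1100-
  25 | 1100-  (sole → essential)
  28 | --100,1--00
Essential prime implicants: --100, 0101-, 10--0, 1001-, 1100-

NO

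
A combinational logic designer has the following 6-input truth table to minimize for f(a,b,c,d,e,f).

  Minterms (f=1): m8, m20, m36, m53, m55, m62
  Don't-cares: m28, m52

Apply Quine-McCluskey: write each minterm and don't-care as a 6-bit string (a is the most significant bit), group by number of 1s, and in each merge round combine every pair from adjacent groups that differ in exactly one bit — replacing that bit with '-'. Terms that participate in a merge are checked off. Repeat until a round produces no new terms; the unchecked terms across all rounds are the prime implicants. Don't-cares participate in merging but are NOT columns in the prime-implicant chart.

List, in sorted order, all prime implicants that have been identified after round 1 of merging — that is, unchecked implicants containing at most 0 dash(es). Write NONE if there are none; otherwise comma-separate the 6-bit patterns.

001000, 111110

size-2^0 implicants → 001000  010100(✓)  011100(✓)  100100(✓)  110100(✓)  110101(✓)  110111(✓)  111110
size-2^1 implicants → -10100  01-100  1-0100  1101-1  11010-
Unchecked terms (primes): -10100, 001000, 01-100, 1-0100, 1101-1, 11010-, 111110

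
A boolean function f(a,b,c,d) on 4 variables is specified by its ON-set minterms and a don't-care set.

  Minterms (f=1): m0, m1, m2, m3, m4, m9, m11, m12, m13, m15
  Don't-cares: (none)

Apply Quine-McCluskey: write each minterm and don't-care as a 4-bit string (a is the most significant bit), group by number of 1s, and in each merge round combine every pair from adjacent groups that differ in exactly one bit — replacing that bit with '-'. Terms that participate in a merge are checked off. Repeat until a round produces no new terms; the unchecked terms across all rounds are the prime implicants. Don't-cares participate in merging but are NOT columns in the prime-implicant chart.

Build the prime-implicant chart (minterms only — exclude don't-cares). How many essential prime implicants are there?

size-2^0 implicants → 0000(✓)  0001(✓)  0010(✓)  0011(✓)  0100(✓)  1001(✓)  1011(✓)  1100(✓)  1101(✓)  1111(✓)
size-2^1 implicants → -001(✓)  -011(✓)  -100  0-00  00-0(✓)  00-1(✓)  000-(✓)  001-(✓)  1-01(✓)  1-11(✓)  10-1(✓)  11-1(✓)  110-
size-2^2 implicants → -0-1  00--  1--1
Unchecked terms (primes): -0-1, -100, 0-00, 00--, 1--1, 110-
Minterm coverage:
  m0 ⊆ 0-00,00--
  m1 ⊆ -0-1,00--
  m2 ⊆ 00-- [E]
  m3 ⊆ -0-1,00--
  m4 ⊆ -100,0-00
  m9 ⊆ -0-1,1--1
  m11 ⊆ -0-1,1--1
  m12 ⊆ -100,110-
  m13 ⊆ 1--1,110-
  m15 ⊆ 1--1 [E]
E = {00--, 1--1}

2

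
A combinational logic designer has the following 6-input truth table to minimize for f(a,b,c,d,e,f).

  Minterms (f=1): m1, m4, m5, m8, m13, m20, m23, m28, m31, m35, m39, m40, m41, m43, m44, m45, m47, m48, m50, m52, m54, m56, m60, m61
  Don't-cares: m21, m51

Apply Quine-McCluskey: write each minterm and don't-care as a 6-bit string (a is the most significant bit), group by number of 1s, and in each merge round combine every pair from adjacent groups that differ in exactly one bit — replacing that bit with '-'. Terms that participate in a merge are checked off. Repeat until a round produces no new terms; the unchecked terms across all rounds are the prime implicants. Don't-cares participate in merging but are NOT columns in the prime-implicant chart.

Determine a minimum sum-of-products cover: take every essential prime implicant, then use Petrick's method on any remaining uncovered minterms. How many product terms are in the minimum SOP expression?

Round 0: 000001✓ 000100✓ 000101✓ 001000✓ 001101✓ 010100✓ 010101✓ 010111✓ 011100✓ 011111✓ 100011✓ 100111✓ 101000✓ 101001✓ 101011✓ 101100✓ 101101✓ 101111✓ 110000✓ 110010✓ 110011✓ 110100✓ 110110✓ 111000✓ 111100✓ 111101✓
Round 1: -01000 -01101 -10100✓ -11100✓ 0-0100✓ 0-0101✓ 00-101 000-01 00010-✓ 01-100✓ 01-111 0101-1 01010-✓ 1-0011 1-1000✓ 1-1100✓ 1-1101✓ 10-011✓ 10-111✓ 100-11✓ 101-00✓ 101-01✓ 101-11✓ 1010-1✓ 10100-✓ 1011-1✓ 10110-✓ 11-000✓ 11-100✓ 110-00✓ 110-10✓ 1100-0✓ 11001- 1101-0✓ 111-00✓ 11110-✓
Round 2: -1-100 0-010- 1-1-00 1-110- 10--11 101--1 101-0- 11--00 110--0
PIs = {-01000, -01101, -1-100, 0-010-, 00-101, 000-01, 01-111, 0101-1, 1-0011, 1-1-00, 1-110-, 10--11, 101--1, 101-0-, 11--00, 110--0, 11001-}
Coverage chart:
  m1: 000-01 ←essential
  m4: 0-010- ←essential
  m5: 0-010-,00-101,000-01
  m8: -01000 ←essential
  m13: -01101,00-101
  m20: -1-100,0-010-
  m23: 01-111,0101-1
  m28: -1-100 ←essential
  m31: 01-111 ←essential
  m35: 1-0011,10--11
  m39: 10--11 ←essential
  m40: -01000,1-1-00,101-0-
  m41: 101--1,101-0-
  m43: 10--11,101--1
  m44: 1-1-00,1-110-,101-0-
  m45: -01101,1-110-,101--1,101-0-
  m47: 10--11,101--1
  m48: 11--00,110--0
  m50: 110--0,11001-
  m52: -1-100,11--00,110--0
  m54: 110--0 ←essential
  m56: 1-1-00,11--00
  m60: -1-100,1-1-00,1-110-,11--00
  m61: 1-110- ←essential
Essential: -01000, -1-100, 0-010-, 000-01, 01-111, 1-110-, 10--11, 110--0
Petrick residual → -01101, 1-1-00, 101--1
Min cover (11 terms): b'cd'e'f' + b'cde'f + bde'f' + a'c'de' + a'b'c'e'f + a'bdef + ace'f' + acde' + ab'ef + ab'cf + abc'f'

11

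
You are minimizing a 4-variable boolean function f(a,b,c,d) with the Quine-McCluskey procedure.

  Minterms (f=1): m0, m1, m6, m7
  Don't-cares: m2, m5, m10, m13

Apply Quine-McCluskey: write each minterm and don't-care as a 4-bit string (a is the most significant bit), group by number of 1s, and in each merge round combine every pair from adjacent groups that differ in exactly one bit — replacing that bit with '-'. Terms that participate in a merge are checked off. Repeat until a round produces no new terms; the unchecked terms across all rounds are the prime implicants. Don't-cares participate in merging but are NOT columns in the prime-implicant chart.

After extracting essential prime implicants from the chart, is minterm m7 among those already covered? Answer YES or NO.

size-2^0 implicants → 0000(✓)  0001(✓)  0010(✓)  0101(✓)  0110(✓)  0111(✓)  1010(✓)  1101(✓)
size-2^1 implicants → -010  -101  0-01  0-10  00-0  000-  01-1  011-
Unchecked terms (primes): -010, -101, 0-01, 0-10, 00-0, 000-, 01-1, 011-
Minterm coverage:
  m0 ⊆ 00-0,000-
  m1 ⊆ 0-01,000-
  m6 ⊆ 0-10,011-
  m7 ⊆ 01-1,011-
(no essential prime implicants)

NO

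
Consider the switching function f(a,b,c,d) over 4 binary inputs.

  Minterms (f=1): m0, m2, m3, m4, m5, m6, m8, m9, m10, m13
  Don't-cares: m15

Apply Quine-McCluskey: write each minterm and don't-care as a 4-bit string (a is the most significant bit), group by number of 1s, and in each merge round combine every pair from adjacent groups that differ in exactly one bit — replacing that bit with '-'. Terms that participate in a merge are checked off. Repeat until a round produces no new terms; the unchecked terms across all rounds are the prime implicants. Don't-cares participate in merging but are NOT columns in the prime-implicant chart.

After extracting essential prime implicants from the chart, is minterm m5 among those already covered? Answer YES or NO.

NO

Round 0: 0000✓ 0010✓ 0011✓ 0100✓ 0101✓ 0110✓ 1000✓ 1001✓ 1010✓ 1101✓ 1111✓
Round 1: -000✓ -010✓ -101 0-00✓ 0-10✓ 00-0✓ 001- 01-0✓ 010- 1-01 10-0✓ 100- 11-1
Round 2: -0-0 0--0
PIs = {-0-0, -101, 0--0, 001-, 010-, 1-01, 100-, 11-1}
Coverage chart:
  m0: -0-0,0--0
  m2: -0-0,0--0,001-
  m3: 001- ←essential
  m4: 0--0,010-
  m5: -101,010-
  m6: 0--0 ←essential
  m8: -0-0,100-
  m9: 1-01,100-
  m10: -0-0 ←essential
  m13: -101,1-01,11-1
Essential: -0-0, 0--0, 001-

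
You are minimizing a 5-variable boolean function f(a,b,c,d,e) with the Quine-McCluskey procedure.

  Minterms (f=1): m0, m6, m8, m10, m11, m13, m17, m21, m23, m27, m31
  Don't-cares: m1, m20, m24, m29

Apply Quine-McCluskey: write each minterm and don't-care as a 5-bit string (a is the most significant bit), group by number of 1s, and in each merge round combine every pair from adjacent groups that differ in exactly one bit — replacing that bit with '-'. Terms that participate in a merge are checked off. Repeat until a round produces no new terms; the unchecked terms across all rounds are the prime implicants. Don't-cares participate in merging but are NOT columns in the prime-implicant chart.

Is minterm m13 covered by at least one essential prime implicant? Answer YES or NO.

YES

Round 0: 00000✓ 00001✓ 00110 01000✓ 01010✓ 01011✓ 01101✓ 10001✓ 10100✓ 10101✓ 10111✓ 11000✓ 11011✓ 11101✓ 11111✓
Round 1: -0001 -1000 -1011 -1101 0-000 0000- 010-0 0101- 1-101✓ 1-111✓ 10-01 101-1✓ 1010- 11-11 111-1✓
Round 2: 1-1-1
PIs = {-0001, -1000, -1011, -1101, 0-000, 0000-, 00110, 010-0, 0101-, 1-1-1, 10-01, 1010-, 11-11}
Coverage chart:
  m0: 0-000,0000-
  m6: 00110 ←essential
  m8: -1000,0-000,010-0
  m10: 010-0,0101-
  m11: -1011,0101-
  m13: -1101 ←essential
  m17: -0001,10-01
  m21: 1-1-1,10-01,1010-
  m23: 1-1-1 ←essential
  m27: -1011,11-11
  m31: 1-1-1,11-11
Essential: -1101, 00110, 1-1-1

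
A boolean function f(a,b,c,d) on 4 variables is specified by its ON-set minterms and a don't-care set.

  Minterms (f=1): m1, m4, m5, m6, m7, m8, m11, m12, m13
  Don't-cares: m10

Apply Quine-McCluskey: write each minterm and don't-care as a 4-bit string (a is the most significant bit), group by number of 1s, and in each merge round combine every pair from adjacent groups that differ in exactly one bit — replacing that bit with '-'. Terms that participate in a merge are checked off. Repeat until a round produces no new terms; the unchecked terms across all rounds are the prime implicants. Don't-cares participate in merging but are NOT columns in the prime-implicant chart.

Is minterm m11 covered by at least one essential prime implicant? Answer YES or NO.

size-2^0 implicants → 0001(✓)  0100(✓)  0101(✓)  0110(✓)  0111(✓)  1000(✓)  1010(✓)  1011(✓)  1100(✓)  1101(✓)
size-2^1 implicants → -100(✓)  -101(✓)  0-01  01-0(✓)  01-1(✓)  010-(✓)  011-(✓)  1-00  10-0  101-  110-(✓)
size-2^2 implicants → -10-  01--
Unchecked terms (primes): -10-, 0-01, 01--, 1-00, 10-0, 101-
Minterm coverage:
  m1 ⊆ 0-01 [E]
  m4 ⊆ -10-,01--
  m5 ⊆ -10-,0-01,01--
  m6 ⊆ 01-- [E]
  m7 ⊆ 01-- [E]
  m8 ⊆ 1-00,10-0
  m11 ⊆ 101- [E]
  m12 ⊆ -10-,1-00
  m13 ⊆ -10- [E]
E = {-10-, 0-01, 01--, 101-}

YES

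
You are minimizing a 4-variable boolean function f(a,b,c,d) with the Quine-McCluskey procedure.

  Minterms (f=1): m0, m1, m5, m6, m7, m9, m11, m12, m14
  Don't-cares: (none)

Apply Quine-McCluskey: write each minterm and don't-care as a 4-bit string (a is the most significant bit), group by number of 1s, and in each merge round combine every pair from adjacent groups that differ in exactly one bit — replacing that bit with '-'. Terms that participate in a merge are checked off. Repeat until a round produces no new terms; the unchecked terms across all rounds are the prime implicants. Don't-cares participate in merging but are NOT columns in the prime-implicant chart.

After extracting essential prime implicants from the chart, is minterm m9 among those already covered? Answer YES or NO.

Round 0: 0000✓ 0001✓ 0101✓ 0110✓ 0111✓ 1001✓ 1011✓ 1100✓ 1110✓
Round 1: -001 -110 0-01 000- 01-1 011- 10-1 11-0
PIs = {-001, -110, 0-01, 000-, 01-1, 011-, 10-1, 11-0}
Coverage chart:
  m0: 000- ←essential
  m1: -001,0-01,000-
  m5: 0-01,01-1
  m6: -110,011-
  m7: 01-1,011-
  m9: -001,10-1
  m11: 10-1 ←essential
  m12: 11-0 ←essential
  m14: -110,11-0
Essential: 000-, 10-1, 11-0

YES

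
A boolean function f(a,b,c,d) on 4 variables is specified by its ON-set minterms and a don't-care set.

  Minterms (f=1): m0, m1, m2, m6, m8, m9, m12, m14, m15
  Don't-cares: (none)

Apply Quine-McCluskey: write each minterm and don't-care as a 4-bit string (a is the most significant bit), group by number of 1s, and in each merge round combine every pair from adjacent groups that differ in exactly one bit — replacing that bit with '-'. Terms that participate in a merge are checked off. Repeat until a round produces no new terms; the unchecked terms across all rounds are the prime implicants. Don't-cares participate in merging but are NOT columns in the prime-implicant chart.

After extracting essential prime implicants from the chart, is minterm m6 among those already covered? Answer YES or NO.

[col 0] 0000*, 0001*, 0010*, 0110*, 1000*, 1001*, 1100*, 1110*, 1111*
[col 1] -000*, -001*, -110, 0-10, 00-0, 000-*, 1-00, 100-*, 11-0, 111-
[col 2] -00-
Prime implicants: -00-, -110, 0-10, 00-0, 1-00, 11-0, 111-
PI chart (minterm → PIs covering it):
  0 | -00-,00-0
  1 | -00-  (sole → essential)
  2 | 0-10,00-0
  6 | -110,0-10
  8 | -00-,1-00
  9 | -00-  (sole → essential)
  12 | 1-00,11-0
  14 | -110,11-0,111-
  15 | 111-  (sole → essential)
Essential prime implicants: -00-, 111-

NO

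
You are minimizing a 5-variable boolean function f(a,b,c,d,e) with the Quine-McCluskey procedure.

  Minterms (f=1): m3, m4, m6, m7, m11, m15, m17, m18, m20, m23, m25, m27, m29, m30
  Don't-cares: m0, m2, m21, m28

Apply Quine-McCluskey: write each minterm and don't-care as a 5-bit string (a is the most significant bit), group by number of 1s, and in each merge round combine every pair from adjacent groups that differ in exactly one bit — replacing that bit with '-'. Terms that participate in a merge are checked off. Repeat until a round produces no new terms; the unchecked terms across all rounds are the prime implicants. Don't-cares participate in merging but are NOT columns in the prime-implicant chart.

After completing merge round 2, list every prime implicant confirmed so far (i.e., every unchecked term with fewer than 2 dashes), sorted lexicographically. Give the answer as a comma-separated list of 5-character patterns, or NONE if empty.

size-2^0 implicants → 00000(✓)  00010(✓)  00011(✓)  00100(✓)  00110(✓)  00111(✓)  01011(✓)  01111(✓)  10001(✓)  10010(✓)  10100(✓)  10101(✓)  10111(✓)  11001(✓)  11011(✓)  11100(✓)  11101(✓)  11110(✓)
size-2^1 implicants → -0010  -0100  -0111  -1011  0-011(✓)  0-111(✓)  00-00(✓)  00-10(✓)  00-11(✓)  000-0(✓)  0001-(✓)  001-0(✓)  0011-(✓)  01-11(✓)  1-001(✓)  1-100(✓)  1-101(✓)  10-01(✓)  101-1  1010-(✓)  11-01(✓)  110-1  111-0  1110-(✓)
size-2^2 implicants → 0--11  00--0  00-1-  1--01  1-10-
Unchecked terms (primes): -0010, -0100, -0111, -1011, 0--11, 00--0, 00-1-, 1--01, 1-10-, 101-1, 110-1, 111-0

-0010, -0100, -0111, -1011, 101-1, 110-1, 111-0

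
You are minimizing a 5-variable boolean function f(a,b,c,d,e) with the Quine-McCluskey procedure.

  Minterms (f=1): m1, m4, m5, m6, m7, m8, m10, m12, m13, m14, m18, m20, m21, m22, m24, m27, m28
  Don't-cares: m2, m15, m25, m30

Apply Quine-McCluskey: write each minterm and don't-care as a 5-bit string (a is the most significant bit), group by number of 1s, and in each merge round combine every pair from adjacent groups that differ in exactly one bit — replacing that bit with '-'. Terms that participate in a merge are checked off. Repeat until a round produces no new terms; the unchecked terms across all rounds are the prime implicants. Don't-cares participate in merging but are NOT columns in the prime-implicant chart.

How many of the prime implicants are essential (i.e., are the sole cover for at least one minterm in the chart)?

5

Round 0: 00001✓ 00010✓ 00100✓ 00101✓ 00110✓ 00111✓ 01000✓ 01010✓ 01100✓ 01101✓ 01110✓ 01111✓ 10010✓ 10100✓ 10101✓ 10110✓ 11000✓ 11001✓ 11011✓ 11100✓ 11110✓
Round 1: -0010✓ -0100✓ -0101✓ -0110✓ -1000✓ -1100✓ -1110✓ 0-010✓ 0-100✓ 0-101✓ 0-110✓ 0-111✓ 00-01 00-10✓ 001-0✓ 001-1✓ 0010-✓ 0011-✓ 01-00✓ 01-10✓ 010-0✓ 011-0✓ 011-1✓ 0110-✓ 0111-✓ 1-100✓ 1-110✓ 10-10✓ 101-0✓ 1010-✓ 11-00✓ 110-1 1100- 111-0✓
Round 2: --100✓ --110✓ -0-10 -01-0✓ -010- -1-00 -11-0✓ 0--10 0-1-0✓ 0-1-1✓ 0-10-✓ 0-11-✓ 001--✓ 01--0 011--✓ 1-1-0✓
Round 3: --1-0 0-1--
PIs = {--1-0, -0-10, -010-, -1-00, 0--10, 0-1--, 00-01, 01--0, 110-1, 1100-}
Coverage chart:
  m1: 00-01 ←essential
  m4: --1-0,-010-,0-1--
  m5: -010-,0-1--,00-01
  m6: --1-0,-0-10,0--10,0-1--
  m7: 0-1-- ←essential
  m8: -1-00,01--0
  m10: 0--10,01--0
  m12: --1-0,-1-00,0-1--,01--0
  m13: 0-1-- ←essential
  m14: --1-0,0--10,0-1--,01--0
  m18: -0-10 ←essential
  m20: --1-0,-010-
  m21: -010- ←essential
  m22: --1-0,-0-10
  m24: -1-00,1100-
  m27: 110-1 ←essential
  m28: --1-0,-1-00
Essential: -0-10, -010-, 0-1--, 00-01, 110-1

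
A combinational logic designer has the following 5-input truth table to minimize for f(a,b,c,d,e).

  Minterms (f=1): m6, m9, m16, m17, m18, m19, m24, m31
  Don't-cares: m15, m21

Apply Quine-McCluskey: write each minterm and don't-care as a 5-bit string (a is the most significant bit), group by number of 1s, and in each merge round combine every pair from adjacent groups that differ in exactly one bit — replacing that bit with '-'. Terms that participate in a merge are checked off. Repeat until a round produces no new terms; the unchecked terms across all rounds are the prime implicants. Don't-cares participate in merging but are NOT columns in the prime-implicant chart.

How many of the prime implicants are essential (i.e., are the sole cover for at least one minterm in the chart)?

5

[col 0] 00110, 01001, 01111*, 10000*, 10001*, 10010*, 10011*, 10101*, 11000*, 11111*
[col 1] -1111, 1-000, 10-01, 100-0*, 100-1*, 1000-*, 1001-*
[col 2] 100--
Prime implicants: -1111, 00110, 01001, 1-000, 10-01, 100--
PI chart (minterm → PIs covering it):
  6 | 00110  (sole → essential)
  9 | 01001  (sole → essential)
  16 | 1-000,100--
  17 | 10-01,100--
  18 | 100--  (sole → essential)
  19 | 100--  (sole → essential)
  24 | 1-000  (sole → essential)
  31 | -1111  (sole → essential)
Essential prime implicants: -1111, 00110, 01001, 1-000, 100--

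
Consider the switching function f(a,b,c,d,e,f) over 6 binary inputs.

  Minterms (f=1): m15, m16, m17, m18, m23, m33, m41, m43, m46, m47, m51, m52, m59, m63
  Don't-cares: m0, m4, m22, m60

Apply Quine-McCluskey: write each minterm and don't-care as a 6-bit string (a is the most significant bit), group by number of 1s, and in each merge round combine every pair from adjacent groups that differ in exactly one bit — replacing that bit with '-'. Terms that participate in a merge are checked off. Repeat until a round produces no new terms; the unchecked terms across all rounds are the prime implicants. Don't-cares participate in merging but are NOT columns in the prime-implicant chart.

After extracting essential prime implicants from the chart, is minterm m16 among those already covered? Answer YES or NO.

YES

[col 0] 000000*, 000100*, 001111*, 010000*, 010001*, 010010*, 010110*, 010111*, 100001*, 101001*, 101011*, 101110*, 101111*, 110011*, 110100*, 111011*, 111100*, 111111*
[col 1] -01111, 0-0000, 000-00, 010-10, 0100-0, 01000-, 01011-, 1-1011*, 1-1111*, 10-001, 101-11*, 1010-1, 10111-, 11-011, 11-100, 111-11*
[col 2] 1-1-11
Prime implicants: -01111, 0-0000, 000-00, 010-10, 0100-0, 01000-, 01011-, 1-1-11, 10-001, 1010-1, 10111-, 11-011, 11-100
PI chart (minterm → PIs covering it):
  15 | -01111  (sole → essential)
  16 | 0-0000,0100-0,01000-
  17 | 01000-  (sole → essential)
  18 | 010-10,0100-0
  23 | 01011-  (sole → essential)
  33 | 10-001  (sole → essential)
  41 | 10-001,1010-1
  43 | 1-1-11,1010-1
  46 | 10111-  (sole → essential)
  47 | -01111,1-1-11,10111-
  51 | 11-011  (sole → essential)
  52 | 11-100  (sole → essential)
  59 | 1-1-11,11-011
  63 | 1-1-11  (sole → essential)
Essential prime implicants: -01111, 01000-, 01011-, 1-1-11, 10-001, 10111-, 11-011, 11-100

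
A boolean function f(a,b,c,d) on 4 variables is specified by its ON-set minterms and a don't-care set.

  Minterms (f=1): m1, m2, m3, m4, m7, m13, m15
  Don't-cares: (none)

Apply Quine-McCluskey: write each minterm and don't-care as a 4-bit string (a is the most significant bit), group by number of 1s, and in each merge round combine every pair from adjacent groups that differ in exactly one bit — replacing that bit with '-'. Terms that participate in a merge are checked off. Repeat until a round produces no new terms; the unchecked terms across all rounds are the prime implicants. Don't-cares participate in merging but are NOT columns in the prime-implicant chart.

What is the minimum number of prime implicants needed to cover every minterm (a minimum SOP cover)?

Round 0: 0001✓ 0010✓ 0011✓ 0100 0111✓ 1101✓ 1111✓
Round 1: -111 0-11 00-1 001- 11-1
PIs = {-111, 0-11, 00-1, 001-, 0100, 11-1}
Coverage chart:
  m1: 00-1 ←essential
  m2: 001- ←essential
  m3: 0-11,00-1,001-
  m4: 0100 ←essential
  m7: -111,0-11
  m13: 11-1 ←essential
  m15: -111,11-1
Essential: 00-1, 001-, 0100, 11-1
Petrick residual → -111
Min cover (5 terms): bcd + a'b'd + a'b'c + a'bc'd' + abd

5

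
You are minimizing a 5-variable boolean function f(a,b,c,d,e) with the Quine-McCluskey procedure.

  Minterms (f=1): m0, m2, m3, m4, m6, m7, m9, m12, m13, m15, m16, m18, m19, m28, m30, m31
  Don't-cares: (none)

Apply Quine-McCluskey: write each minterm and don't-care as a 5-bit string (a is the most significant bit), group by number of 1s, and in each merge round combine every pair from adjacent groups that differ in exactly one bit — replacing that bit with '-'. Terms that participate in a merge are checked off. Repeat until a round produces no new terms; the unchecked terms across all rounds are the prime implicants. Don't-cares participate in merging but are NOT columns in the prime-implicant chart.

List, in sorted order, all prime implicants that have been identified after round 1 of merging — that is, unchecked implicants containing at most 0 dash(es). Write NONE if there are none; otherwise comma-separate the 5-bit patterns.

NONE

Round 0: 00000✓ 00010✓ 00011✓ 00100✓ 00110✓ 00111✓ 01001✓ 01100✓ 01101✓ 01111✓ 10000✓ 10010✓ 10011✓ 11100✓ 11110✓ 11111✓
Round 1: -0000✓ -0010✓ -0011✓ -1100 -1111 0-100 0-111 00-00✓ 00-10✓ 00-11✓ 000-0✓ 0001-✓ 001-0✓ 0011-✓ 01-01 011-1 0110- 100-0✓ 1001-✓ 111-0 1111-
Round 2: -00-0 -001- 00--0 00-1-
PIs = {-00-0, -001-, -1100, -1111, 0-100, 0-111, 00--0, 00-1-, 01-01, 011-1, 0110-, 111-0, 1111-}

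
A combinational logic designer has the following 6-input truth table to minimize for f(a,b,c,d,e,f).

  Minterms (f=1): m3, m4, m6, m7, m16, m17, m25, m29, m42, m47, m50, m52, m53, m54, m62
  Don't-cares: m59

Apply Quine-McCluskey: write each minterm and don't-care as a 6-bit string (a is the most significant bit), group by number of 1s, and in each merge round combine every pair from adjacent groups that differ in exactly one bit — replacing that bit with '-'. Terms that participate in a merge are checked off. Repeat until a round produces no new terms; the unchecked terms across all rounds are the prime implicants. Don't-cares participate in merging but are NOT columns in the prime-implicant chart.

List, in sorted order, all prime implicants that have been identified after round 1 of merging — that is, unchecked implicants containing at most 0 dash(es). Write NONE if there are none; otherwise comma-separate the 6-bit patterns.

Round 0: 000011✓ 000100✓ 000110✓ 000111✓ 010000✓ 010001✓ 011001✓ 011101✓ 101010 101111 110010✓ 110100✓ 110101✓ 110110✓ 111011 111110✓
Round 1: 000-11 0001-0 00011- 01-001 01000- 011-01 11-110 110-10 1101-0 11010-
PIs = {000-11, 0001-0, 00011-, 01-001, 01000-, 011-01, 101010, 101111, 11-110, 110-10, 1101-0, 11010-, 111011}

101010, 101111, 111011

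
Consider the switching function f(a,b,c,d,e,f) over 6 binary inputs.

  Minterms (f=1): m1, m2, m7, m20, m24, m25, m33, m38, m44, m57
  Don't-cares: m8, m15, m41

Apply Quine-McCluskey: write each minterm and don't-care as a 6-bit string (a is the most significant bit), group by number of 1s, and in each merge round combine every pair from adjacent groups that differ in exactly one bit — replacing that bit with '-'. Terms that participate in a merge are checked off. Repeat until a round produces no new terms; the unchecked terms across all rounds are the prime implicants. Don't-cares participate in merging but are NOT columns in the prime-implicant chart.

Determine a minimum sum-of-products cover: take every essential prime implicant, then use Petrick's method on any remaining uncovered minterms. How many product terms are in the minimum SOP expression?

Round 0: 000001✓ 000010 000111✓ 001000✓ 001111✓ 010100 011000✓ 011001✓ 100001✓ 100110 101001✓ 101100 111001✓
Round 1: -00001 -11001 0-1000 00-111 01100- 1-1001 10-001
PIs = {-00001, -11001, 0-1000, 00-111, 000010, 010100, 01100-, 1-1001, 10-001, 100110, 101100}
Coverage chart:
  m1: -00001 ←essential
  m2: 000010 ←essential
  m7: 00-111 ←essential
  m20: 010100 ←essential
  m24: 0-1000,01100-
  m25: -11001,01100-
  m33: -00001,10-001
  m38: 100110 ←essential
  m44: 101100 ←essential
  m57: -11001,1-1001
Essential: -00001, 00-111, 000010, 010100, 100110, 101100
Petrick residual → -11001, 0-1000
Min cover (8 terms): b'c'd'e'f + bcd'e'f + a'cd'e'f' + a'b'def + a'b'c'd'ef' + a'bc'de'f' + ab'c'def' + ab'cde'f'

8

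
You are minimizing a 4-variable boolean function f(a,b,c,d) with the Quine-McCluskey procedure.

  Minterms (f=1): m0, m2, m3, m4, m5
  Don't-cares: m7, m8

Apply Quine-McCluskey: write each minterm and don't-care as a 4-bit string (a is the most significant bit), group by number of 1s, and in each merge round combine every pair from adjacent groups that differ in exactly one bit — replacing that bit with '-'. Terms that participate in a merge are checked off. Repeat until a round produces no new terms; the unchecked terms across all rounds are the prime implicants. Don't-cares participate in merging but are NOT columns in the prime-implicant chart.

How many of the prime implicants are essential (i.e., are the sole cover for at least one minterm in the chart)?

0

[col 0] 0000*, 0010*, 0011*, 0100*, 0101*, 0111*, 1000*
[col 1] -000, 0-00, 0-11, 00-0, 001-, 01-1, 010-
Prime implicants: -000, 0-00, 0-11, 00-0, 001-, 01-1, 010-
PI chart (minterm → PIs covering it):
  0 | -000,0-00,00-0
  2 | 00-0,001-
  3 | 0-11,001-
  4 | 0-00,010-
  5 | 01-1,010-
(no essential prime implicants)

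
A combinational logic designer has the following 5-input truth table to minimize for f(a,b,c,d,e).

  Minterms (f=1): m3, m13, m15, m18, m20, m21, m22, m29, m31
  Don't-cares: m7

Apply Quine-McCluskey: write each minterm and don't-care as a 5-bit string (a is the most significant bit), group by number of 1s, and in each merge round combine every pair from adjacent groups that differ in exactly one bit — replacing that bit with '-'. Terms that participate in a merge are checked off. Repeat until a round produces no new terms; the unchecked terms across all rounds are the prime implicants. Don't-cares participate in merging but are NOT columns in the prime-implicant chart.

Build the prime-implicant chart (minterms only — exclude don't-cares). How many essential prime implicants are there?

[col 0] 00011*, 00111*, 01101*, 01111*, 10010*, 10100*, 10101*, 10110*, 11101*, 11111*
[col 1] -1101*, -1111*, 0-111, 00-11, 011-1*, 1-101, 10-10, 101-0, 1010-, 111-1*
[col 2] -11-1
Prime implicants: -11-1, 0-111, 00-11, 1-101, 10-10, 101-0, 1010-
PI chart (minterm → PIs covering it):
  3 | 00-11  (sole → essential)
  13 | -11-1  (sole → essential)
  15 | -11-1,0-111
  18 | 10-10  (sole → essential)
  20 | 101-0,1010-
  21 | 1-101,1010-
  22 | 10-10,101-0
  29 | -11-1,1-101
  31 | -11-1  (sole → essential)
Essential prime implicants: -11-1, 00-11, 10-10

3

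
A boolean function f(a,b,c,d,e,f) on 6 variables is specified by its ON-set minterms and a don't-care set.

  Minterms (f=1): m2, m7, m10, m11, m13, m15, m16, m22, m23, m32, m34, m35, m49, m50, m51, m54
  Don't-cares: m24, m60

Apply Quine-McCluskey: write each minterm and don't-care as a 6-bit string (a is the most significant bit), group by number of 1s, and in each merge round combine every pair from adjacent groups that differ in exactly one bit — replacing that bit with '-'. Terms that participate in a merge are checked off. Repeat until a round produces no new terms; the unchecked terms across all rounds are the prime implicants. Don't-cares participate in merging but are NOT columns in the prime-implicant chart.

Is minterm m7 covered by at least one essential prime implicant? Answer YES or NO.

NO

[col 0] 000010*, 000111*, 001010*, 001011*, 001101*, 001111*, 010000*, 010110*, 010111*, 011000*, 100000*, 100010*, 100011*, 110001*, 110010*, 110011*, 110110*, 111100
[col 1] -00010, -10110, 0-0111, 00-010, 00-111, 001-11, 00101-, 0011-1, 01-000, 01011-, 1-0010*, 1-0011*, 1000-0, 10001-*, 110-10, 1100-1, 11001-*
[col 2] 1-001-
Prime implicants: -00010, -10110, 0-0111, 00-010, 00-111, 001-11, 00101-, 0011-1, 01-000, 01011-, 1-001-, 1000-0, 110-10, 1100-1, 111100
PI chart (minterm → PIs covering it):
  2 | -00010,00-010
  7 | 0-0111,00-111
  10 | 00-010,00101-
  11 | 001-11,00101-
  13 | 0011-1  (sole → essential)
  15 | 00-111,001-11,0011-1
  16 | 01-000  (sole → essential)
  22 | -10110,01011-
  23 | 0-0111,01011-
  32 | 1000-0  (sole → essential)
  34 | -00010,1-001-,1000-0
  35 | 1-001-  (sole → essential)
  49 | 1100-1  (sole → essential)
  50 | 1-001-,110-10
  51 | 1-001-,1100-1
  54 | -10110,110-10
Essential prime implicants: 0011-1, 01-000, 1-001-, 1000-0, 1100-1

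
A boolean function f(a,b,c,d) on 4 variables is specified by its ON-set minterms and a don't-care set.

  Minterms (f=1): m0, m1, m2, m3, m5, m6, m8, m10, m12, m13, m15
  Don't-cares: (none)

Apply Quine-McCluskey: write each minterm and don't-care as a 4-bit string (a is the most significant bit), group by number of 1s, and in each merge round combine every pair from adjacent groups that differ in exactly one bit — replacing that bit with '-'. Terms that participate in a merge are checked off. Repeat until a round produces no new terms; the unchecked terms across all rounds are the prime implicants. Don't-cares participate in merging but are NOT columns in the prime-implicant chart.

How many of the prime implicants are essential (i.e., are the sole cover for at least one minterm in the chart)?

4

size-2^0 implicants → 0000(✓)  0001(✓)  0010(✓)  0011(✓)  0101(✓)  0110(✓)  1000(✓)  1010(✓)  1100(✓)  1101(✓)  1111(✓)
size-2^1 implicants → -000(✓)  -010(✓)  -101  0-01  0-10  00-0(✓)  00-1(✓)  000-(✓)  001-(✓)  1-00  10-0(✓)  11-1  110-
size-2^2 implicants → -0-0  00--
Unchecked terms (primes): -0-0, -101, 0-01, 0-10, 00--, 1-00, 11-1, 110-
Minterm coverage:
  m0 ⊆ -0-0,00--
  m1 ⊆ 0-01,00--
  m2 ⊆ -0-0,0-10,00--
  m3 ⊆ 00-- [E]
  m5 ⊆ -101,0-01
  m6 ⊆ 0-10 [E]
  m8 ⊆ -0-0,1-00
  m10 ⊆ -0-0 [E]
  m12 ⊆ 1-00,110-
  m13 ⊆ -101,11-1,110-
  m15 ⊆ 11-1 [E]
E = {-0-0, 0-10, 00--, 11-1}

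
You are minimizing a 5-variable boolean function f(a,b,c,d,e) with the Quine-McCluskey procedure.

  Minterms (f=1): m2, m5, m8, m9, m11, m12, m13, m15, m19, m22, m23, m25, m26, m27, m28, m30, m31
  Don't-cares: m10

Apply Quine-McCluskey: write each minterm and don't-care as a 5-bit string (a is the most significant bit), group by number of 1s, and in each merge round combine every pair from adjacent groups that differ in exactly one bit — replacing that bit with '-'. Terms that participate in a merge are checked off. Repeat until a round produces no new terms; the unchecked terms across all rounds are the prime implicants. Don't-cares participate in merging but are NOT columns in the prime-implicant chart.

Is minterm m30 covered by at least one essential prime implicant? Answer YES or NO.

size-2^0 implicants → 00010(✓)  00101(✓)  01000(✓)  01001(✓)  01010(✓)  01011(✓)  01100(✓)  01101(✓)  01111(✓)  10011(✓)  10110(✓)  10111(✓)  11001(✓)  11010(✓)  11011(✓)  11100(✓)  11110(✓)  11111(✓)
size-2^1 implicants → -1001(✓)  -1010(✓)  -1011(✓)  -1100  -1111(✓)  0-010  0-101  01-00(✓)  01-01(✓)  01-11(✓)  010-0(✓)  010-1(✓)  0100-(✓)  0101-(✓)  011-1(✓)  0110-(✓)  1-011(✓)  1-110(✓)  1-111(✓)  10-11(✓)  1011-(✓)  11-10(✓)  11-11(✓)  110-1(✓)  1101-(✓)  111-0  1111-(✓)
size-2^2 implicants → -1-11  -10-1  -101-  01--1  01-0-  010--  1--11  1-11-  11-1-
Unchecked terms (primes): -1-11, -10-1, -101-, -1100, 0-010, 0-101, 01--1, 01-0-, 010--, 1--11, 1-11-, 11-1-, 111-0
Minterm coverage:
  m2 ⊆ 0-010 [E]
  m5 ⊆ 0-101 [E]
  m8 ⊆ 01-0-,010--
  m9 ⊆ -10-1,01--1,01-0-,010--
  m11 ⊆ -1-11,-10-1,-101-,01--1,010--
  m12 ⊆ -1100,01-0-
  m13 ⊆ 0-101,01--1,01-0-
  m15 ⊆ -1-11,01--1
  m19 ⊆ 1--11 [E]
  m22 ⊆ 1-11- [E]
  m23 ⊆ 1--11,1-11-
  m25 ⊆ -10-1 [E]
  m26 ⊆ -101-,11-1-
  m27 ⊆ -1-11,-10-1,-101-,1--11,11-1-
  m28 ⊆ -1100,111-0
  m30 ⊆ 1-11-,11-1-,111-0
  m31 ⊆ -1-11,1--11,1-11-,11-1-
E = {-10-1, 0-010, 0-101, 1--11, 1-11-}

YES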